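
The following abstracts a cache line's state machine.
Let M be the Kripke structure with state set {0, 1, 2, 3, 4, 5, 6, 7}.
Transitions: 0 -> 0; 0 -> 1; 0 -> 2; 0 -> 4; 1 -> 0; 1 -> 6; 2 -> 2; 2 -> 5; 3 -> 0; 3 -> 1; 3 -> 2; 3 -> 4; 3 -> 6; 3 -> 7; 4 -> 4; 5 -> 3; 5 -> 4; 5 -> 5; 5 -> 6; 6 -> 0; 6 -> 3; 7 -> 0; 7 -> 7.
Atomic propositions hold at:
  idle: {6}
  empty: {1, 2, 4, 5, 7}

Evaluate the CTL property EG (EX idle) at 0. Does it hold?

No

Sat(EX idle) = {s : some successor in {6}} = {1, 3, 5}
EG (EX idle): greatest fixpoint, start Z0 = {1, 3, 5}, keep only states in Sat with some successor in Z. Z1 = {3, 5}; Z2 = {5}; fixed.
Sat(EG (EX idle)) = {5}
0 ∉ Sat(EG (EX idle)) = {5}, so the formula does not hold at 0.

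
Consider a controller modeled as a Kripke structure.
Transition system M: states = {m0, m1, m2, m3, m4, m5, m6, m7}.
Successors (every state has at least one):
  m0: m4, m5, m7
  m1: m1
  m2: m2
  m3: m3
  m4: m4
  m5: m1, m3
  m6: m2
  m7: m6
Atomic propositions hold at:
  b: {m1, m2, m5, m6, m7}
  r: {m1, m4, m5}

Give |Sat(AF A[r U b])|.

A[r U b]: least fixpoint, start Z0 = Sat(b) = {m1, m2, m5, m6, m7}, add states in Sat(r) with every successor in Z. Already a fixed point.
Sat(A[r U b]) = {m1, m2, m5, m6, m7}
AF A[r U b]: least fixpoint, start Z0 = {m1, m2, m5, m6, m7}, add states with every successor in Z. Already a fixed point.
Sat(AF A[r U b]) = {m1, m2, m5, m6, m7}
|Sat(AF A[r U b])| = |{m1, m2, m5, m6, m7}| = 5.

5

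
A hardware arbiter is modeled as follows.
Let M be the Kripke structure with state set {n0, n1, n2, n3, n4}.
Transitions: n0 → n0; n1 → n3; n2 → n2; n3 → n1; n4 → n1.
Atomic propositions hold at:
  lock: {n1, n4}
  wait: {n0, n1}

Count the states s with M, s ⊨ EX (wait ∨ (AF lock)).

AF lock: least fixpoint, start Z0 = {n1, n4}, add states with every successor in Z. Z1 = {n1, n3, n4}; fixed.
Sat(AF lock) = {n1, n3, n4}
Sat(wait ∨ (AF lock)) = {n0, n1, n3, n4}
Sat(EX (wait ∨ (AF lock))) = {s : some successor in {n0, n1, n3, n4}} = {n0, n1, n3, n4}
|Sat(EX (wait ∨ (AF lock)))| = |{n0, n1, n3, n4}| = 4.

4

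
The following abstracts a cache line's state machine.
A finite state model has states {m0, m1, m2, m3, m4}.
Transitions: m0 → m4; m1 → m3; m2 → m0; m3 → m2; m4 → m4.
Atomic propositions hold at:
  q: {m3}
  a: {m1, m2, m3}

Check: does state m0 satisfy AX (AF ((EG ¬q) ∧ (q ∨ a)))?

Sat(¬q) = {m0, m1, m2, m4}
EG ¬q: greatest fixpoint, start Z0 = {m0, m1, m2, m4}, keep only states in Sat with some successor in Z. Z1 = {m0, m2, m4}; fixed.
Sat(EG ¬q) = {m0, m2, m4}
Sat(q ∨ a) = {m1, m2, m3}
Sat((EG ¬q) ∧ (q ∨ a)) = {m2}
AF ((EG ¬q) ∧ (q ∨ a)): least fixpoint, start Z0 = {m2}, add states with every successor in Z. Z1 = {m2, m3}; Z2 = {m1, m2, m3}; fixed.
Sat(AF ((EG ¬q) ∧ (q ∨ a))) = {m1, m2, m3}
Sat(AX (AF ((EG ¬q) ∧ (q ∨ a)))) = {s : every successor in {m1, m2, m3}} = {m1, m3}
m0 ∉ Sat(AX (AF ((EG ¬q) ∧ (q ∨ a)))) = {m1, m3}, so the formula does not hold at m0.

No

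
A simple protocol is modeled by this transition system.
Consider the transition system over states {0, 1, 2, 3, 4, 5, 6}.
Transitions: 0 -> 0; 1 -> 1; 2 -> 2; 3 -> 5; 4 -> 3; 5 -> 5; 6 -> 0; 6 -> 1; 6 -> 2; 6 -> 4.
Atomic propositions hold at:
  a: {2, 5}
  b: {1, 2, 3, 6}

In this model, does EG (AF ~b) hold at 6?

Sat(~b) = {0, 4, 5}
AF ~b: least fixpoint, start Z0 = {0, 4, 5}, add states with every successor in Z. Z1 = {0, 3, 4, 5}; fixed.
Sat(AF ~b) = {0, 3, 4, 5}
EG (AF ~b): greatest fixpoint, start Z0 = {0, 3, 4, 5}, keep only states in Sat with some successor in Z. Already a fixed point.
Sat(EG (AF ~b)) = {0, 3, 4, 5}
6 ∉ Sat(EG (AF ~b)) = {0, 3, 4, 5}, so the formula does not hold at 6.

No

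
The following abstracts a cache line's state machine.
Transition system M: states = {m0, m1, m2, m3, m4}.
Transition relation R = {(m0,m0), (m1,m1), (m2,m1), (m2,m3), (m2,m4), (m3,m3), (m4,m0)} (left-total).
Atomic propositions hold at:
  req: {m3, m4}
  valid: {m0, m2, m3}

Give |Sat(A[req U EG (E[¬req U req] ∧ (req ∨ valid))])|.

2

Sat(¬req) = {m0, m1, m2}
E[¬req U req]: least fixpoint, start Z0 = Sat(req) = {m3, m4}, add states in Sat(¬req) with some successor in Z. Z1 = {m2, m3, m4}; fixed.
Sat(E[¬req U req]) = {m2, m3, m4}
Sat(req ∨ valid) = {m0, m2, m3, m4}
Sat(E[¬req U req] ∧ (req ∨ valid)) = {m2, m3, m4}
EG (E[¬req U req] ∧ (req ∨ valid)): greatest fixpoint, start Z0 = {m2, m3, m4}, keep only states in Sat with some successor in Z. Z1 = {m2, m3}; fixed.
Sat(EG (E[¬req U req] ∧ (req ∨ valid))) = {m2, m3}
A[req U EG (E[¬req U req] ∧ (req ∨ valid))]: least fixpoint, start Z0 = Sat(EG (E[¬req U req] ∧ (req ∨ valid))) = {m2, m3}, add states in Sat(req) with every successor in Z. Already a fixed point.
Sat(A[req U EG (E[¬req U req] ∧ (req ∨ valid))]) = {m2, m3}
|Sat(A[req U EG (E[¬req U req] ∧ (req ∨ valid))])| = |{m2, m3}| = 2.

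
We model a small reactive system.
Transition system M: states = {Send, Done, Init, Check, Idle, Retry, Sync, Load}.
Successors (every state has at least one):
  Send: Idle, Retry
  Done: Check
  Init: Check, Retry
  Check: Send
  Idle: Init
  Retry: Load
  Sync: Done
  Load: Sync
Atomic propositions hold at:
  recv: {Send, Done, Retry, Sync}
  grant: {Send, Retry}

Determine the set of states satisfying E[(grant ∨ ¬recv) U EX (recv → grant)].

{Send, Done, Init, Check, Idle, Retry}

Sat(¬recv) = {Init, Check, Idle, Load}
Sat(grant ∨ ¬recv) = {Send, Init, Check, Idle, Retry, Load}
Sat(recv → grant) = {Send, Init, Check, Idle, Retry, Load}
Sat(EX (recv → grant)) = {s : some successor in {Send, Init, Check, Idle, Retry, Load}} = {Send, Done, Init, Check, Idle, Retry}
E[(grant ∨ ¬recv) U EX (recv → grant)]: least fixpoint, start Z0 = Sat(EX (recv → grant)) = {Send, Done, Init, Check, Idle, Retry}, add states in Sat(grant ∨ ¬recv) with some successor in Z. Already a fixed point.
Sat(E[(grant ∨ ¬recv) U EX (recv → grant)]) = {Send, Done, Init, Check, Idle, Retry}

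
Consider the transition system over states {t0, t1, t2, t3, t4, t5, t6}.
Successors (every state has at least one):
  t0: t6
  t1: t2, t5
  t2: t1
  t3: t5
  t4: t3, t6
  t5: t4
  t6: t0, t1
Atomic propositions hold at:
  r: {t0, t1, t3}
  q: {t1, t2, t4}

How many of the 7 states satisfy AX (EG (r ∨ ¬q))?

Sat(¬q) = {t0, t3, t5, t6}
Sat(r ∨ ¬q) = {t0, t1, t3, t5, t6}
EG (r ∨ ¬q): greatest fixpoint, start Z0 = {t0, t1, t3, t5, t6}, keep only states in Sat with some successor in Z. Z1 = {t0, t1, t3, t6}; Z2 = {t0, t6}; fixed.
Sat(EG (r ∨ ¬q)) = {t0, t6}
Sat(AX (EG (r ∨ ¬q))) = {s : every successor in {t0, t6}} = {t0}
|Sat(AX (EG (r ∨ ¬q)))| = |{t0}| = 1.

1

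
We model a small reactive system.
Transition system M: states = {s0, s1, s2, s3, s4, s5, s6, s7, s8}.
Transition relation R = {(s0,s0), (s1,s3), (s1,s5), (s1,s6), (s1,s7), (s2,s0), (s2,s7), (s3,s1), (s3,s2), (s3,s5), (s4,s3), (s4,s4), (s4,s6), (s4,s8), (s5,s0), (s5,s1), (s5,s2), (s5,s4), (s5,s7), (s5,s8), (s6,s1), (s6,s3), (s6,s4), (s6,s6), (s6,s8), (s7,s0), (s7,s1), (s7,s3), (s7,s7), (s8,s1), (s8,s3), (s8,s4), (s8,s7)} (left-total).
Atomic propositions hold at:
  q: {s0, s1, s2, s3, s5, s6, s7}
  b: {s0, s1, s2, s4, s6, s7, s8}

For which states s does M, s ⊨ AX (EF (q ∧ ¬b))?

Sat(¬b) = {s3, s5}
Sat(q ∧ ¬b) = {s3, s5}
EF (q ∧ ¬b): least fixpoint, start Z0 = {s3, s5}, add states with some successor in Z. Z1 = {s1, s3, s4, s5, s6, s7, s8}; Z2 = {s1, s2, s3, s4, s5, s6, s7, s8}; fixed.
Sat(EF (q ∧ ¬b)) = {s1, s2, s3, s4, s5, s6, s7, s8}
Sat(AX (EF (q ∧ ¬b))) = {s : every successor in {s1, s2, s3, s4, s5, s6, s7, s8}} = {s1, s3, s4, s6, s8}

{s1, s3, s4, s6, s8}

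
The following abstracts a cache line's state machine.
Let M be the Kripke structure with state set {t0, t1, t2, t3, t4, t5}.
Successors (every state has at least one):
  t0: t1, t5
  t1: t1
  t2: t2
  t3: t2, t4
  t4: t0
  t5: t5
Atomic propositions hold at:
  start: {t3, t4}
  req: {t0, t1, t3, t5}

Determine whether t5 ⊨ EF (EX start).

Sat(EX start) = {s : some successor in {t3, t4}} = {t3}
EF (EX start): least fixpoint, start Z0 = {t3}, add states with some successor in Z. Already a fixed point.
Sat(EF (EX start)) = {t3}
t5 ∉ Sat(EF (EX start)) = {t3}, so the formula does not hold at t5.

No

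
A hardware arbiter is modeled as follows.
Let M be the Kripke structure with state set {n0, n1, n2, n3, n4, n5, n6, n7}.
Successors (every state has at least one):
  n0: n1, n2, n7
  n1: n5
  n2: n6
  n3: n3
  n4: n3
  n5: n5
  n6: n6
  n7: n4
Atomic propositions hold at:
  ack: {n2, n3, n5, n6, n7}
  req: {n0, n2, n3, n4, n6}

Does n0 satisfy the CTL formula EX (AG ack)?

Yes

AG ack: greatest fixpoint, start Z0 = {n2, n3, n5, n6, n7}, keep only states in Sat with every successor in Z. Z1 = {n2, n3, n5, n6}; fixed.
Sat(AG ack) = {n2, n3, n5, n6}
Sat(EX (AG ack)) = {s : some successor in {n2, n3, n5, n6}} = {n0, n1, n2, n3, n4, n5, n6}
n0 ∈ Sat(EX (AG ack)) = {n0, n1, n2, n3, n4, n5, n6}, so the formula holds at n0.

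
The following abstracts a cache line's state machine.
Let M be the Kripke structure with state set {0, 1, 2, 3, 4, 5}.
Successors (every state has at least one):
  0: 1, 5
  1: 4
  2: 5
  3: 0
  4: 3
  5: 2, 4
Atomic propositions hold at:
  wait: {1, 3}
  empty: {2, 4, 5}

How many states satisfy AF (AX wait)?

2

Sat(AX wait) = {s : every successor in {1, 3}} = {4}
AF (AX wait): least fixpoint, start Z0 = {4}, add states with every successor in Z. Z1 = {1, 4}; fixed.
Sat(AF (AX wait)) = {1, 4}
|Sat(AF (AX wait))| = |{1, 4}| = 2.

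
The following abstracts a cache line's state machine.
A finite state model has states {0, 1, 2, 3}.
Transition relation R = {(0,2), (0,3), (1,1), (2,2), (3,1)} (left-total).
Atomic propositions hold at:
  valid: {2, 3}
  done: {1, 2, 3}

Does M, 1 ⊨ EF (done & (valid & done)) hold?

Sat(valid & done) = {2, 3}
Sat(done & (valid & done)) = {2, 3}
EF (done & (valid & done)): least fixpoint, start Z0 = {2, 3}, add states with some successor in Z. Z1 = {0, 2, 3}; fixed.
Sat(EF (done & (valid & done))) = {0, 2, 3}
1 ∉ Sat(EF (done & (valid & done))) = {0, 2, 3}, so the formula does not hold at 1.

No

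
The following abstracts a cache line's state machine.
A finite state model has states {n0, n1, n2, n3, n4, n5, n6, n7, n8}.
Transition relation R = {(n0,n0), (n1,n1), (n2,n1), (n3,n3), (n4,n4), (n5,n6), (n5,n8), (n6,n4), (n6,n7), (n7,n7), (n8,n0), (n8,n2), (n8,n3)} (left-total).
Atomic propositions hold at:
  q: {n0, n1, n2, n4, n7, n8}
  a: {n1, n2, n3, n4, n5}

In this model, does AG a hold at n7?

No

AG a: greatest fixpoint, start Z0 = {n1, n2, n3, n4, n5}, keep only states in Sat with every successor in Z. Z1 = {n1, n2, n3, n4}; fixed.
Sat(AG a) = {n1, n2, n3, n4}
n7 ∉ Sat(AG a) = {n1, n2, n3, n4}, so the formula does not hold at n7.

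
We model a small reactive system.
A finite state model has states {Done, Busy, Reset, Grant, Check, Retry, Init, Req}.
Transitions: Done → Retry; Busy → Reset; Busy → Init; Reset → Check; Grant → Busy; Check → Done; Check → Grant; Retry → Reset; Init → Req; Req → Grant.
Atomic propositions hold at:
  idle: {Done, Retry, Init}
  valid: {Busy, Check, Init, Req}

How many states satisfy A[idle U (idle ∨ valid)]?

6

Sat(idle ∨ valid) = {Done, Busy, Check, Retry, Init, Req}
A[idle U (idle ∨ valid)]: least fixpoint, start Z0 = Sat((idle ∨ valid)) = {Done, Busy, Check, Retry, Init, Req}, add states in Sat(idle) with every successor in Z. Already a fixed point.
Sat(A[idle U (idle ∨ valid)]) = {Done, Busy, Check, Retry, Init, Req}
|Sat(A[idle U (idle ∨ valid)])| = |{Done, Busy, Check, Retry, Init, Req}| = 6.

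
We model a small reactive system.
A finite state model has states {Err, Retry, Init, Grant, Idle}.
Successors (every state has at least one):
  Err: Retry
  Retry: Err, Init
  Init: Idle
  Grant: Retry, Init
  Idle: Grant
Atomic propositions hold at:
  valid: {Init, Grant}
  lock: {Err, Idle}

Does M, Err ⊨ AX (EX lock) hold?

Yes

Sat(EX lock) = {s : some successor in {Err, Idle}} = {Retry, Init}
Sat(AX (EX lock)) = {s : every successor in {Retry, Init}} = {Err, Grant}
Err ∈ Sat(AX (EX lock)) = {Err, Grant}, so the formula holds at Err.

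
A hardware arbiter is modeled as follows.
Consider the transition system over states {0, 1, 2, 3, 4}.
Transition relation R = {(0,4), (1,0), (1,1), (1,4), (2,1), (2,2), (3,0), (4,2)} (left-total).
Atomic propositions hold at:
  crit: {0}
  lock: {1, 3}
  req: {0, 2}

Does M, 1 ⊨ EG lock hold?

Yes

EG lock: greatest fixpoint, start Z0 = {1, 3}, keep only states in Sat with some successor in Z. Z1 = {1}; fixed.
Sat(EG lock) = {1}
1 ∈ Sat(EG lock) = {1}, so the formula holds at 1.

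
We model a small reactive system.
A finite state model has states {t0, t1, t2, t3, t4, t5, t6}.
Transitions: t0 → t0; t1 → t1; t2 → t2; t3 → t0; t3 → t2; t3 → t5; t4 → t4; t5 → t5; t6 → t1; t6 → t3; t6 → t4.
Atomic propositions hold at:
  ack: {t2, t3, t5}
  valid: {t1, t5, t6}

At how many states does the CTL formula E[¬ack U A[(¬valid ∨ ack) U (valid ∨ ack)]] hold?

Sat(¬ack) = {t0, t1, t4, t6}
Sat(¬valid) = {t0, t2, t3, t4}
Sat(¬valid ∨ ack) = {t0, t2, t3, t4, t5}
Sat(valid ∨ ack) = {t1, t2, t3, t5, t6}
A[(¬valid ∨ ack) U (valid ∨ ack)]: least fixpoint, start Z0 = Sat((valid ∨ ack)) = {t1, t2, t3, t5, t6}, add states in Sat(¬valid ∨ ack) with every successor in Z. Already a fixed point.
Sat(A[(¬valid ∨ ack) U (valid ∨ ack)]) = {t1, t2, t3, t5, t6}
E[¬ack U A[(¬valid ∨ ack) U (valid ∨ ack)]]: least fixpoint, start Z0 = Sat(A[(¬valid ∨ ack) U (valid ∨ ack)]) = {t1, t2, t3, t5, t6}, add states in Sat(¬ack) with some successor in Z. Already a fixed point.
Sat(E[¬ack U A[(¬valid ∨ ack) U (valid ∨ ack)]]) = {t1, t2, t3, t5, t6}
|Sat(E[¬ack U A[(¬valid ∨ ack) U (valid ∨ ack)]])| = |{t1, t2, t3, t5, t6}| = 5.

5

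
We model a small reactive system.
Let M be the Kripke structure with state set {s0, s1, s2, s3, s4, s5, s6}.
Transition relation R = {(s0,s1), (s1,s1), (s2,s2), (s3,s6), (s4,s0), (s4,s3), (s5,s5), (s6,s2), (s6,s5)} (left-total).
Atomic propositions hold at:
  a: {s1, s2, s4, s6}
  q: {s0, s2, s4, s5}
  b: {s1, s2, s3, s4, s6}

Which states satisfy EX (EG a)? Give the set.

EG a: greatest fixpoint, start Z0 = {s1, s2, s4, s6}, keep only states in Sat with some successor in Z. Z1 = {s1, s2, s6}; fixed.
Sat(EG a) = {s1, s2, s6}
Sat(EX (EG a)) = {s : some successor in {s1, s2, s6}} = {s0, s1, s2, s3, s6}

{s0, s1, s2, s3, s6}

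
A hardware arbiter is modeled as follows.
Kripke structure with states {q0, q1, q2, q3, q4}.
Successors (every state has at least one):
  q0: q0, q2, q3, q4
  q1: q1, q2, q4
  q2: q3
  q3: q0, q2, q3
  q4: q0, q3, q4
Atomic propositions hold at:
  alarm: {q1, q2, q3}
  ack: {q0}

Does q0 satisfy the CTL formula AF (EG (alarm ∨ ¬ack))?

Sat(¬ack) = {q1, q2, q3, q4}
Sat(alarm ∨ ¬ack) = {q1, q2, q3, q4}
EG (alarm ∨ ¬ack): greatest fixpoint, start Z0 = {q1, q2, q3, q4}, keep only states in Sat with some successor in Z. Already a fixed point.
Sat(EG (alarm ∨ ¬ack)) = {q1, q2, q3, q4}
AF (EG (alarm ∨ ¬ack)): least fixpoint, start Z0 = {q1, q2, q3, q4}, add states with every successor in Z. Already a fixed point.
Sat(AF (EG (alarm ∨ ¬ack))) = {q1, q2, q3, q4}
q0 ∉ Sat(AF (EG (alarm ∨ ¬ack))) = {q1, q2, q3, q4}, so the formula does not hold at q0.

No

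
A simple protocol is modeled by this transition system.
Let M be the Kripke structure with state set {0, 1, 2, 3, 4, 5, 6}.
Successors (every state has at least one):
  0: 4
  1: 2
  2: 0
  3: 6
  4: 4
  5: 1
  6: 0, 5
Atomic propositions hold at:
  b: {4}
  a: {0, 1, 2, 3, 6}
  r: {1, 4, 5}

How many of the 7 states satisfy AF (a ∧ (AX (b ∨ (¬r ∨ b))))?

Sat(¬r) = {0, 2, 3, 6}
Sat(¬r ∨ b) = {0, 2, 3, 4, 6}
Sat(b ∨ (¬r ∨ b)) = {0, 2, 3, 4, 6}
Sat(AX (b ∨ (¬r ∨ b))) = {s : every successor in {0, 2, 3, 4, 6}} = {0, 1, 2, 3, 4}
Sat(a ∧ (AX (b ∨ (¬r ∨ b)))) = {0, 1, 2, 3}
AF (a ∧ (AX (b ∨ (¬r ∨ b)))): least fixpoint, start Z0 = {0, 1, 2, 3}, add states with every successor in Z. Z1 = {0, 1, 2, 3, 5}; Z2 = {0, 1, 2, 3, 5, 6}; fixed.
Sat(AF (a ∧ (AX (b ∨ (¬r ∨ b))))) = {0, 1, 2, 3, 5, 6}
|Sat(AF (a ∧ (AX (b ∨ (¬r ∨ b)))))| = |{0, 1, 2, 3, 5, 6}| = 6.

6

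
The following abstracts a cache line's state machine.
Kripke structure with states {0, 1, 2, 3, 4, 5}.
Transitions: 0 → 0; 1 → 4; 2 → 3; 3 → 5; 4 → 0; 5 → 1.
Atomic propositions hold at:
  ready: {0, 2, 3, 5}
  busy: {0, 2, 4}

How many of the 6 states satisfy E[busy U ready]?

E[busy U ready]: least fixpoint, start Z0 = Sat(ready) = {0, 2, 3, 5}, add states in Sat(busy) with some successor in Z. Z1 = {0, 2, 3, 4, 5}; fixed.
Sat(E[busy U ready]) = {0, 2, 3, 4, 5}
|Sat(E[busy U ready])| = |{0, 2, 3, 4, 5}| = 5.

5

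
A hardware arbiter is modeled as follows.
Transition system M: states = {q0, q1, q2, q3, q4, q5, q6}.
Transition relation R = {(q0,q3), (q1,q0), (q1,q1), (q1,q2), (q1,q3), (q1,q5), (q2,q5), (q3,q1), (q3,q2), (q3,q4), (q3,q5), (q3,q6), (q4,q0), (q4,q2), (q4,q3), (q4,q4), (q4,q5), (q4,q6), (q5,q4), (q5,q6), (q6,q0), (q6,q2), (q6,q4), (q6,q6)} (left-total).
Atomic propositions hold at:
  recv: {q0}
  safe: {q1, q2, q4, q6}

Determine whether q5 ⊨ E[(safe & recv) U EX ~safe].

Sat(safe & recv) = ∅
Sat(~safe) = {q0, q3, q5}
Sat(EX ~safe) = {s : some successor in {q0, q3, q5}} = {q0, q1, q2, q3, q4, q6}
E[(safe & recv) U EX ~safe]: least fixpoint, start Z0 = Sat(EX ~safe) = {q0, q1, q2, q3, q4, q6}, add states in Sat(safe & recv) with some successor in Z. Already a fixed point.
Sat(E[(safe & recv) U EX ~safe]) = {q0, q1, q2, q3, q4, q6}
q5 ∉ Sat(E[(safe & recv) U EX ~safe]) = {q0, q1, q2, q3, q4, q6}, so the formula does not hold at q5.

No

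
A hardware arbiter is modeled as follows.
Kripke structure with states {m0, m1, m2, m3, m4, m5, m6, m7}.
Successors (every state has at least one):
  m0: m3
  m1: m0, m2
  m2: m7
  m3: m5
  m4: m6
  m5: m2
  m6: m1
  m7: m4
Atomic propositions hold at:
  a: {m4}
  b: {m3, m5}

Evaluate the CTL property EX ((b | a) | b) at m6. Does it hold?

No

Sat(b | a) = {m3, m4, m5}
Sat((b | a) | b) = {m3, m4, m5}
Sat(EX ((b | a) | b)) = {s : some successor in {m3, m4, m5}} = {m0, m3, m7}
m6 ∉ Sat(EX ((b | a) | b)) = {m0, m3, m7}, so the formula does not hold at m6.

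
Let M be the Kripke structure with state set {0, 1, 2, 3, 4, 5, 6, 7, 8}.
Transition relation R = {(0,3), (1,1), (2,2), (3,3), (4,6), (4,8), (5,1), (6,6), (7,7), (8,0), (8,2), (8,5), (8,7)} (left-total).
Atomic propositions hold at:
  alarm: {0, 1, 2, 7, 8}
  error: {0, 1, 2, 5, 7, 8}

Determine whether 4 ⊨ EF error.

Yes

EF error: least fixpoint, start Z0 = {0, 1, 2, 5, 7, 8}, add states with some successor in Z. Z1 = {0, 1, 2, 4, 5, 7, 8}; fixed.
Sat(EF error) = {0, 1, 2, 4, 5, 7, 8}
4 ∈ Sat(EF error) = {0, 1, 2, 4, 5, 7, 8}, so the formula holds at 4.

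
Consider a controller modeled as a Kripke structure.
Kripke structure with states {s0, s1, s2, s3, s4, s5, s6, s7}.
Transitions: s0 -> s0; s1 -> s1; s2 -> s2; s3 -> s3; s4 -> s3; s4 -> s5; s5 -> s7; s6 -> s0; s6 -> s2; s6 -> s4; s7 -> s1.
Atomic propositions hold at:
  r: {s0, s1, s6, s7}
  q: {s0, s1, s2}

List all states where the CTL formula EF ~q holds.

Sat(~q) = {s3, s4, s5, s6, s7}
EF ~q: least fixpoint, start Z0 = {s3, s4, s5, s6, s7}, add states with some successor in Z. Already a fixed point.
Sat(EF ~q) = {s3, s4, s5, s6, s7}

{s3, s4, s5, s6, s7}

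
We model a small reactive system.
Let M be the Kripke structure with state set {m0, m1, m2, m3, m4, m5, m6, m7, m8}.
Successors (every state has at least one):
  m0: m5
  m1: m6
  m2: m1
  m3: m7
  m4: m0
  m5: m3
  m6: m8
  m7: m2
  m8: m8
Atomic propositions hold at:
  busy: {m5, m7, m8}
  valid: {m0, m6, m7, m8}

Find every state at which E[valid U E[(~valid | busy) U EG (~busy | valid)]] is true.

Sat(~valid) = {m1, m2, m3, m4, m5}
Sat(~valid | busy) = {m1, m2, m3, m4, m5, m7, m8}
Sat(~busy) = {m0, m1, m2, m3, m4, m6}
Sat(~busy | valid) = {m0, m1, m2, m3, m4, m6, m7, m8}
EG (~busy | valid): greatest fixpoint, start Z0 = {m0, m1, m2, m3, m4, m6, m7, m8}, keep only states in Sat with some successor in Z. Z1 = {m1, m2, m3, m4, m6, m7, m8}; Z2 = {m1, m2, m3, m6, m7, m8}; fixed.
Sat(EG (~busy | valid)) = {m1, m2, m3, m6, m7, m8}
E[(~valid | busy) U EG (~busy | valid)]: least fixpoint, start Z0 = Sat(EG (~busy | valid)) = {m1, m2, m3, m6, m7, m8}, add states in Sat(~valid | busy) with some successor in Z. Z1 = {m1, m2, m3, m5, m6, m7, m8}; fixed.
Sat(E[(~valid | busy) U EG (~busy | valid)]) = {m1, m2, m3, m5, m6, m7, m8}
E[valid U E[(~valid | busy) U EG (~busy | valid)]]: least fixpoint, start Z0 = Sat(E[(~valid | busy) U EG (~busy | valid)]) = {m1, m2, m3, m5, m6, m7, m8}, add states in Sat(valid) with some successor in Z. Z1 = {m0, m1, m2, m3, m5, m6, m7, m8}; fixed.
Sat(E[valid U E[(~valid | busy) U EG (~busy | valid)]]) = {m0, m1, m2, m3, m5, m6, m7, m8}

{m0, m1, m2, m3, m5, m6, m7, m8}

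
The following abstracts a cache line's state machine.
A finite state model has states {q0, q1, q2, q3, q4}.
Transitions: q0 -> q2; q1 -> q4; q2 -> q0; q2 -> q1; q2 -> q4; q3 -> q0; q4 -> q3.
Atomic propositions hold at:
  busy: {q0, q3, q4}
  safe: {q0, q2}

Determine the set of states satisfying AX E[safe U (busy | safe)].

Sat(busy | safe) = {q0, q2, q3, q4}
E[safe U (busy | safe)]: least fixpoint, start Z0 = Sat((busy | safe)) = {q0, q2, q3, q4}, add states in Sat(safe) with some successor in Z. Already a fixed point.
Sat(E[safe U (busy | safe)]) = {q0, q2, q3, q4}
Sat(AX E[safe U (busy | safe)]) = {s : every successor in {q0, q2, q3, q4}} = {q0, q1, q3, q4}

{q0, q1, q3, q4}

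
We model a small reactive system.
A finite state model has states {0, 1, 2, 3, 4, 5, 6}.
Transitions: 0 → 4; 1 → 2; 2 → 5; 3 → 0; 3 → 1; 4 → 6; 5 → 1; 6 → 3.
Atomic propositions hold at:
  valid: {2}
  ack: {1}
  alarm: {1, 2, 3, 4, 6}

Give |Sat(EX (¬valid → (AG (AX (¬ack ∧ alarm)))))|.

Sat(¬valid) = {0, 1, 3, 4, 5, 6}
Sat(¬ack) = {0, 2, 3, 4, 5, 6}
Sat(¬ack ∧ alarm) = {2, 3, 4, 6}
Sat(AX (¬ack ∧ alarm)) = {s : every successor in {2, 3, 4, 6}} = {0, 1, 4, 6}
AG (AX (¬ack ∧ alarm)): greatest fixpoint, start Z0 = {0, 1, 4, 6}, keep only states in Sat with every successor in Z. Z1 = {0, 4}; Z2 = {0}; Z3 = ∅; fixed.
Sat(AG (AX (¬ack ∧ alarm))) = ∅
Sat(¬valid → (AG (AX (¬ack ∧ alarm)))) = {2}
Sat(EX (¬valid → (AG (AX (¬ack ∧ alarm))))) = {s : some successor in {2}} = {1}
|Sat(EX (¬valid → (AG (AX (¬ack ∧ alarm)))))| = |{1}| = 1.

1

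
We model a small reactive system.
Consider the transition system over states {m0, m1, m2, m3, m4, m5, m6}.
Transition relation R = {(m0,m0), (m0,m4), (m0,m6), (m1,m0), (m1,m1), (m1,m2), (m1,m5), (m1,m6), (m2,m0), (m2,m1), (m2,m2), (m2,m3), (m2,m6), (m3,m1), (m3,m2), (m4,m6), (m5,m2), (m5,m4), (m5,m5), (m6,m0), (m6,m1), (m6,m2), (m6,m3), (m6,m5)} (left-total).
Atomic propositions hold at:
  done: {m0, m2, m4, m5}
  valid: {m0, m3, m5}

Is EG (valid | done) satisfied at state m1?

No

Sat(valid | done) = {m0, m2, m3, m4, m5}
EG (valid | done): greatest fixpoint, start Z0 = {m0, m2, m3, m4, m5}, keep only states in Sat with some successor in Z. Z1 = {m0, m2, m3, m5}; fixed.
Sat(EG (valid | done)) = {m0, m2, m3, m5}
m1 ∉ Sat(EG (valid | done)) = {m0, m2, m3, m5}, so the formula does not hold at m1.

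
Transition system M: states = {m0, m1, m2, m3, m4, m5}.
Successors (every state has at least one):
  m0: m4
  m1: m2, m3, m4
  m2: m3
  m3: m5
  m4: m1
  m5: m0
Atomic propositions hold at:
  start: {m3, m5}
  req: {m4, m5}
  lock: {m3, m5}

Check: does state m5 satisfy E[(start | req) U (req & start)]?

Sat(start | req) = {m3, m4, m5}
Sat(req & start) = {m5}
E[(start | req) U (req & start)]: least fixpoint, start Z0 = Sat((req & start)) = {m5}, add states in Sat(start | req) with some successor in Z. Z1 = {m3, m5}; fixed.
Sat(E[(start | req) U (req & start)]) = {m3, m5}
m5 ∈ Sat(E[(start | req) U (req & start)]) = {m3, m5}, so the formula holds at m5.

Yes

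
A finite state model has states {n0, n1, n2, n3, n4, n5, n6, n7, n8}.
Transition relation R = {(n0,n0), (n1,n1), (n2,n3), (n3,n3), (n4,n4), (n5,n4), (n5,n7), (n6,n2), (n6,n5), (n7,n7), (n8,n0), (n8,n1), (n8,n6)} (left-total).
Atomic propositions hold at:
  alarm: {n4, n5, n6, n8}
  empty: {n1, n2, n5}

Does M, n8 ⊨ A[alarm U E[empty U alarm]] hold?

Yes

E[empty U alarm]: least fixpoint, start Z0 = Sat(alarm) = {n4, n5, n6, n8}, add states in Sat(empty) with some successor in Z. Already a fixed point.
Sat(E[empty U alarm]) = {n4, n5, n6, n8}
A[alarm U E[empty U alarm]]: least fixpoint, start Z0 = Sat(E[empty U alarm]) = {n4, n5, n6, n8}, add states in Sat(alarm) with every successor in Z. Already a fixed point.
Sat(A[alarm U E[empty U alarm]]) = {n4, n5, n6, n8}
n8 ∈ Sat(A[alarm U E[empty U alarm]]) = {n4, n5, n6, n8}, so the formula holds at n8.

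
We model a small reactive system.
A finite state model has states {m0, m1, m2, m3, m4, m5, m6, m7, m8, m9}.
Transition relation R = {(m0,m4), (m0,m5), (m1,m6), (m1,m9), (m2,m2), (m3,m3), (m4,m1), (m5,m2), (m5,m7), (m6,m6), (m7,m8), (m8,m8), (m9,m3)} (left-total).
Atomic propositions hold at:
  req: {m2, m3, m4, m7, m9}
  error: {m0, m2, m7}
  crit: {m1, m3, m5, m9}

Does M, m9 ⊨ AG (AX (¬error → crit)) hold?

Sat(¬error) = {m1, m3, m4, m5, m6, m8, m9}
Sat(¬error → crit) = {m0, m1, m2, m3, m5, m7, m9}
Sat(AX (¬error → crit)) = {s : every successor in {m0, m1, m2, m3, m5, m7, m9}} = {m2, m3, m4, m5, m9}
AG (AX (¬error → crit)): greatest fixpoint, start Z0 = {m2, m3, m4, m5, m9}, keep only states in Sat with every successor in Z. Z1 = {m2, m3, m9}; fixed.
Sat(AG (AX (¬error → crit))) = {m2, m3, m9}
m9 ∈ Sat(AG (AX (¬error → crit))) = {m2, m3, m9}, so the formula holds at m9.

Yes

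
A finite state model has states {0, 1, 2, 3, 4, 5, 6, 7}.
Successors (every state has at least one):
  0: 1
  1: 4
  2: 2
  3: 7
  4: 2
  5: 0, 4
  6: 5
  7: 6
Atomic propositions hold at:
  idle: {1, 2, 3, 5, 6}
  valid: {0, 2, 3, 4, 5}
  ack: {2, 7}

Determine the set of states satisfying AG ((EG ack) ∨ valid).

EG ack: greatest fixpoint, start Z0 = {2, 7}, keep only states in Sat with some successor in Z. Z1 = {2}; fixed.
Sat(EG ack) = {2}
Sat((EG ack) ∨ valid) = {0, 2, 3, 4, 5}
AG ((EG ack) ∨ valid): greatest fixpoint, start Z0 = {0, 2, 3, 4, 5}, keep only states in Sat with every successor in Z. Z1 = {2, 4, 5}; Z2 = {2, 4}; fixed.
Sat(AG ((EG ack) ∨ valid)) = {2, 4}

{2, 4}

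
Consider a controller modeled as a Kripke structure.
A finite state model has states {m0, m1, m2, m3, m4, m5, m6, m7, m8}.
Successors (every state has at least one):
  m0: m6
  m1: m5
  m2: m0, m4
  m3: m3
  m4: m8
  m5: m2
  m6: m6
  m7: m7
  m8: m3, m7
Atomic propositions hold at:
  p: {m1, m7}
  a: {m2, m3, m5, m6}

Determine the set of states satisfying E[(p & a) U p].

{m1, m7}

Sat(p & a) = ∅
E[(p & a) U p]: least fixpoint, start Z0 = Sat(p) = {m1, m7}, add states in Sat(p & a) with some successor in Z. Already a fixed point.
Sat(E[(p & a) U p]) = {m1, m7}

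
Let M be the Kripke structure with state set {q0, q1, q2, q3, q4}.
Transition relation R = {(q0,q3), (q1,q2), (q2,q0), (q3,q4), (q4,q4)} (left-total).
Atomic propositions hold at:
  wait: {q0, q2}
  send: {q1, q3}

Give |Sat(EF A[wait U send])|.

4

A[wait U send]: least fixpoint, start Z0 = Sat(send) = {q1, q3}, add states in Sat(wait) with every successor in Z. Z1 = {q0, q1, q3}; Z2 = {q0, q1, q2, q3}; fixed.
Sat(A[wait U send]) = {q0, q1, q2, q3}
EF A[wait U send]: least fixpoint, start Z0 = {q0, q1, q2, q3}, add states with some successor in Z. Already a fixed point.
Sat(EF A[wait U send]) = {q0, q1, q2, q3}
|Sat(EF A[wait U send])| = |{q0, q1, q2, q3}| = 4.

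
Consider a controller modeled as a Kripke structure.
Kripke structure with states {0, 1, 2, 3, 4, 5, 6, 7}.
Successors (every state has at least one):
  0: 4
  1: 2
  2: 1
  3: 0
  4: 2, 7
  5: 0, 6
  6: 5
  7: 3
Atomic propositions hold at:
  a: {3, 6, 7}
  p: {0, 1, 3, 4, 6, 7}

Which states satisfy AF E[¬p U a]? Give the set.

{3, 5, 6, 7}

Sat(¬p) = {2, 5}
E[¬p U a]: least fixpoint, start Z0 = Sat(a) = {3, 6, 7}, add states in Sat(¬p) with some successor in Z. Z1 = {3, 5, 6, 7}; fixed.
Sat(E[¬p U a]) = {3, 5, 6, 7}
AF E[¬p U a]: least fixpoint, start Z0 = {3, 5, 6, 7}, add states with every successor in Z. Already a fixed point.
Sat(AF E[¬p U a]) = {3, 5, 6, 7}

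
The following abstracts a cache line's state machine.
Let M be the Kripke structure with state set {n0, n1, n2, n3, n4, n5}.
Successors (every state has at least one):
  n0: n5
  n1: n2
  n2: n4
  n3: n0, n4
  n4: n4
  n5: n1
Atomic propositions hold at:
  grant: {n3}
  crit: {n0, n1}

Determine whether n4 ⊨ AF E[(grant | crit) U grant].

Sat(grant | crit) = {n0, n1, n3}
E[(grant | crit) U grant]: least fixpoint, start Z0 = Sat(grant) = {n3}, add states in Sat(grant | crit) with some successor in Z. Already a fixed point.
Sat(E[(grant | crit) U grant]) = {n3}
AF E[(grant | crit) U grant]: least fixpoint, start Z0 = {n3}, add states with every successor in Z. Already a fixed point.
Sat(AF E[(grant | crit) U grant]) = {n3}
n4 ∉ Sat(AF E[(grant | crit) U grant]) = {n3}, so the formula does not hold at n4.

No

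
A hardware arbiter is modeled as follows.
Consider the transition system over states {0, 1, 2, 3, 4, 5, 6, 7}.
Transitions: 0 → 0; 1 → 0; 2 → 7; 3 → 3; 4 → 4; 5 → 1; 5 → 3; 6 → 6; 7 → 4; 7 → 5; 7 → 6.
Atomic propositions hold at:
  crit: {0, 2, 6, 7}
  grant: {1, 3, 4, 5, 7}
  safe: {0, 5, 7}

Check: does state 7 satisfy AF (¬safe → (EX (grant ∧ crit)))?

Sat(¬safe) = {1, 2, 3, 4, 6}
Sat(grant ∧ crit) = {7}
Sat(EX (grant ∧ crit)) = {s : some successor in {7}} = {2}
Sat(¬safe → (EX (grant ∧ crit))) = {0, 2, 5, 7}
AF (¬safe → (EX (grant ∧ crit))): least fixpoint, start Z0 = {0, 2, 5, 7}, add states with every successor in Z. Z1 = {0, 1, 2, 5, 7}; fixed.
Sat(AF (¬safe → (EX (grant ∧ crit)))) = {0, 1, 2, 5, 7}
7 ∈ Sat(AF (¬safe → (EX (grant ∧ crit)))) = {0, 1, 2, 5, 7}, so the formula holds at 7.

Yes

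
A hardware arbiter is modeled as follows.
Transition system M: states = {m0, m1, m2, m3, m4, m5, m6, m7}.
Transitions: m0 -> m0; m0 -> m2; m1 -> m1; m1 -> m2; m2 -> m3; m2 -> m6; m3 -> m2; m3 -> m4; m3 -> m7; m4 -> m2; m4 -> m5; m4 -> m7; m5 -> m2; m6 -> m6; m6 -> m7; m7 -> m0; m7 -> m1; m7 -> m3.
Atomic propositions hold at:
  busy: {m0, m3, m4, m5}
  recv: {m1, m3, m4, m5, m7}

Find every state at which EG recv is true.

{m1, m3, m4, m7}

EG recv: greatest fixpoint, start Z0 = {m1, m3, m4, m5, m7}, keep only states in Sat with some successor in Z. Z1 = {m1, m3, m4, m7}; fixed.
Sat(EG recv) = {m1, m3, m4, m7}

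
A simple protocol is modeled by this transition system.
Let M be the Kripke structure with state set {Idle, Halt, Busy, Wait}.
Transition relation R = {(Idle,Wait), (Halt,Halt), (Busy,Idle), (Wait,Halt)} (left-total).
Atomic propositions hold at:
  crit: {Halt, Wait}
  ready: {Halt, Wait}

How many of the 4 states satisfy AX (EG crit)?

3

EG crit: greatest fixpoint, start Z0 = {Halt, Wait}, keep only states in Sat with some successor in Z. Already a fixed point.
Sat(EG crit) = {Halt, Wait}
Sat(AX (EG crit)) = {s : every successor in {Halt, Wait}} = {Idle, Halt, Wait}
|Sat(AX (EG crit))| = |{Idle, Halt, Wait}| = 3.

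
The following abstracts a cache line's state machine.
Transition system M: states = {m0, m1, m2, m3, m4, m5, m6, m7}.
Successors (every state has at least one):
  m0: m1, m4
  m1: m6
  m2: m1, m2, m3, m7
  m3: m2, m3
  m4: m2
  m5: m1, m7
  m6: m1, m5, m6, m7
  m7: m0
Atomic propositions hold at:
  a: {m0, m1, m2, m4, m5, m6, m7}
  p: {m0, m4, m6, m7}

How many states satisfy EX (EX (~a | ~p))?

Sat(~a) = {m3}
Sat(~p) = {m1, m2, m3, m5}
Sat(~a | ~p) = {m1, m2, m3, m5}
Sat(EX (~a | ~p)) = {s : some successor in {m1, m2, m3, m5}} = {m0, m2, m3, m4, m5, m6}
Sat(EX (EX (~a | ~p))) = {s : some successor in {m0, m2, m3, m4, m5, m6}} = {m0, m1, m2, m3, m4, m6, m7}
|Sat(EX (EX (~a | ~p)))| = |{m0, m1, m2, m3, m4, m6, m7}| = 7.

7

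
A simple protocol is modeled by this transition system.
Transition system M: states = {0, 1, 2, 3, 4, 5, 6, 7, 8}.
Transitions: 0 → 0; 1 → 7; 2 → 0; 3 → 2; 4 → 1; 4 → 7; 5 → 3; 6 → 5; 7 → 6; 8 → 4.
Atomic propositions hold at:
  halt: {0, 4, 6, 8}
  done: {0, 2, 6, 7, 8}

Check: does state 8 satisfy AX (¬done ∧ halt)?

Yes

Sat(¬done) = {1, 3, 4, 5}
Sat(¬done ∧ halt) = {4}
Sat(AX (¬done ∧ halt)) = {s : every successor in {4}} = {8}
8 ∈ Sat(AX (¬done ∧ halt)) = {8}, so the formula holds at 8.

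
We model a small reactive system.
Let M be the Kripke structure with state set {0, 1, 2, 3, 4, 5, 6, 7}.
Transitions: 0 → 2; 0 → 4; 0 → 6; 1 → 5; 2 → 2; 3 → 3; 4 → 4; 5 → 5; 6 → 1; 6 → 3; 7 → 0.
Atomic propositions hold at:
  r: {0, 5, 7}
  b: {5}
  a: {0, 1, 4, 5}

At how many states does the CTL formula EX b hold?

2

Sat(EX b) = {s : some successor in {5}} = {1, 5}
|Sat(EX b)| = |{1, 5}| = 2.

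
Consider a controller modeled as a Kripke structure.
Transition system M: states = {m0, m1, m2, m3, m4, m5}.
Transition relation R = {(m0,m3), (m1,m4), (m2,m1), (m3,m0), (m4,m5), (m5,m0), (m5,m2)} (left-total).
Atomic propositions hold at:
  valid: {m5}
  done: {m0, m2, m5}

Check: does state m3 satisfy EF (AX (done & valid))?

No

Sat(done & valid) = {m5}
Sat(AX (done & valid)) = {s : every successor in {m5}} = {m4}
EF (AX (done & valid)): least fixpoint, start Z0 = {m4}, add states with some successor in Z. Z1 = {m1, m4}; Z2 = {m1, m2, m4}; Z3 = {m1, m2, m4, m5}; fixed.
Sat(EF (AX (done & valid))) = {m1, m2, m4, m5}
m3 ∉ Sat(EF (AX (done & valid))) = {m1, m2, m4, m5}, so the formula does not hold at m3.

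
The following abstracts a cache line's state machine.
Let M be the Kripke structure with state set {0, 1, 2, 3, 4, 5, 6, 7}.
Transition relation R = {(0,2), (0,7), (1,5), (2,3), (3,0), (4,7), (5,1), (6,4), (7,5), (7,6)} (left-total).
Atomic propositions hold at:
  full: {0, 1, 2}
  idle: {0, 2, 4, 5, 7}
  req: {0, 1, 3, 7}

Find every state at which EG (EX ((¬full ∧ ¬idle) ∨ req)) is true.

Sat(¬full) = {3, 4, 5, 6, 7}
Sat(¬idle) = {1, 3, 6}
Sat(¬full ∧ ¬idle) = {3, 6}
Sat((¬full ∧ ¬idle) ∨ req) = {0, 1, 3, 6, 7}
Sat(EX ((¬full ∧ ¬idle) ∨ req)) = {s : some successor in {0, 1, 3, 6, 7}} = {0, 2, 3, 4, 5, 7}
EG (EX ((¬full ∧ ¬idle) ∨ req)): greatest fixpoint, start Z0 = {0, 2, 3, 4, 5, 7}, keep only states in Sat with some successor in Z. Z1 = {0, 2, 3, 4, 7}; Z2 = {0, 2, 3, 4}; Z3 = {0, 2, 3}; fixed.
Sat(EG (EX ((¬full ∧ ¬idle) ∨ req))) = {0, 2, 3}

{0, 2, 3}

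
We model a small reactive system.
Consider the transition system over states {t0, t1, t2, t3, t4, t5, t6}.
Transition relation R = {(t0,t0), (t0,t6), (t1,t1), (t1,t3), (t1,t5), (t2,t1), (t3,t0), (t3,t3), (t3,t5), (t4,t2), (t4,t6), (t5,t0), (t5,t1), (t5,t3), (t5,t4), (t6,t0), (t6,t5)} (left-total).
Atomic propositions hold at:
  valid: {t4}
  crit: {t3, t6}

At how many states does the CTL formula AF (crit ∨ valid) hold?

3

Sat(crit ∨ valid) = {t3, t4, t6}
AF (crit ∨ valid): least fixpoint, start Z0 = {t3, t4, t6}, add states with every successor in Z. Already a fixed point.
Sat(AF (crit ∨ valid)) = {t3, t4, t6}
|Sat(AF (crit ∨ valid))| = |{t3, t4, t6}| = 3.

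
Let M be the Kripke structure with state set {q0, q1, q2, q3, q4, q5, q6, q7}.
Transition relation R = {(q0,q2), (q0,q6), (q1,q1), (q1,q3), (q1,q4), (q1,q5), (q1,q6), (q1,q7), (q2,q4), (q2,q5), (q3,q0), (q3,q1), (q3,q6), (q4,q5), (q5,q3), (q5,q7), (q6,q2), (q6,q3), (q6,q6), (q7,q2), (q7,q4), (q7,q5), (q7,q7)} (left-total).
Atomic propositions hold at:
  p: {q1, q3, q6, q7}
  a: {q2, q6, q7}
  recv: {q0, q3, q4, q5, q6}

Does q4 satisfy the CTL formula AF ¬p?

Yes

Sat(¬p) = {q0, q2, q4, q5}
AF ¬p: least fixpoint, start Z0 = {q0, q2, q4, q5}, add states with every successor in Z. Already a fixed point.
Sat(AF ¬p) = {q0, q2, q4, q5}
q4 ∈ Sat(AF ¬p) = {q0, q2, q4, q5}, so the formula holds at q4.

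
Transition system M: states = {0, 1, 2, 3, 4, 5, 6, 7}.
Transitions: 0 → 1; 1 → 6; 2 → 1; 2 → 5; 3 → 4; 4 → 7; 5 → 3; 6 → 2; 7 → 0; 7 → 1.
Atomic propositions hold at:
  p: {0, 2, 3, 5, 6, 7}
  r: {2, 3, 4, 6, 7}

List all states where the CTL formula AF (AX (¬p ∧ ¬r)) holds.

{0}

Sat(¬p) = {1, 4}
Sat(¬r) = {0, 1, 5}
Sat(¬p ∧ ¬r) = {1}
Sat(AX (¬p ∧ ¬r)) = {s : every successor in {1}} = {0}
AF (AX (¬p ∧ ¬r)): least fixpoint, start Z0 = {0}, add states with every successor in Z. Already a fixed point.
Sat(AF (AX (¬p ∧ ¬r))) = {0}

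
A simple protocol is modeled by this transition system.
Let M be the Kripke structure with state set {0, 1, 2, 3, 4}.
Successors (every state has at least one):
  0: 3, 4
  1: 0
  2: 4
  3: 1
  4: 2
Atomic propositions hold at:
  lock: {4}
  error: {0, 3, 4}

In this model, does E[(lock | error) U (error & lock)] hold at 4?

Yes

Sat(lock | error) = {0, 3, 4}
Sat(error & lock) = {4}
E[(lock | error) U (error & lock)]: least fixpoint, start Z0 = Sat((error & lock)) = {4}, add states in Sat(lock | error) with some successor in Z. Z1 = {0, 4}; fixed.
Sat(E[(lock | error) U (error & lock)]) = {0, 4}
4 ∈ Sat(E[(lock | error) U (error & lock)]) = {0, 4}, so the formula holds at 4.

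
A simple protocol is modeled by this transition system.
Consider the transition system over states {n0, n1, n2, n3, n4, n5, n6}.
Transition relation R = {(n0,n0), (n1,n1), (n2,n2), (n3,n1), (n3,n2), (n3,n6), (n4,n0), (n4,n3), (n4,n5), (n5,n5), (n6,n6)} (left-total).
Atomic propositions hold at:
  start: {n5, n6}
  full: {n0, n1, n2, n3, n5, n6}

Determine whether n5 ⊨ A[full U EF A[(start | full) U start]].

Sat(start | full) = {n0, n1, n2, n3, n5, n6}
A[(start | full) U start]: least fixpoint, start Z0 = Sat(start) = {n5, n6}, add states in Sat(start | full) with every successor in Z. Already a fixed point.
Sat(A[(start | full) U start]) = {n5, n6}
EF A[(start | full) U start]: least fixpoint, start Z0 = {n5, n6}, add states with some successor in Z. Z1 = {n3, n4, n5, n6}; fixed.
Sat(EF A[(start | full) U start]) = {n3, n4, n5, n6}
A[full U EF A[(start | full) U start]]: least fixpoint, start Z0 = Sat(EF A[(start | full) U start]) = {n3, n4, n5, n6}, add states in Sat(full) with every successor in Z. Already a fixed point.
Sat(A[full U EF A[(start | full) U start]]) = {n3, n4, n5, n6}
n5 ∈ Sat(A[full U EF A[(start | full) U start]]) = {n3, n4, n5, n6}, so the formula holds at n5.

Yes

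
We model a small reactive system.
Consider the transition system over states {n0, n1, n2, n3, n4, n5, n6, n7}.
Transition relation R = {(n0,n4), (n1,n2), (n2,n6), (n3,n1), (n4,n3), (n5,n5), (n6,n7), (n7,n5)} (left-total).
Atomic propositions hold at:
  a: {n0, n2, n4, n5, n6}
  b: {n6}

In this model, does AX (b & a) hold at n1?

No

Sat(b & a) = {n6}
Sat(AX (b & a)) = {s : every successor in {n6}} = {n2}
n1 ∉ Sat(AX (b & a)) = {n2}, so the formula does not hold at n1.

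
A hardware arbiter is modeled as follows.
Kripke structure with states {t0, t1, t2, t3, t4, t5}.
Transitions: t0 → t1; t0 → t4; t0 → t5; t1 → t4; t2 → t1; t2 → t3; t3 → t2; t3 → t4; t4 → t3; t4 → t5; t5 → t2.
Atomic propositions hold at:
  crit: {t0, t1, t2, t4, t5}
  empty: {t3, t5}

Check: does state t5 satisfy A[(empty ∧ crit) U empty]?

Yes

Sat(empty ∧ crit) = {t5}
A[(empty ∧ crit) U empty]: least fixpoint, start Z0 = Sat(empty) = {t3, t5}, add states in Sat(empty ∧ crit) with every successor in Z. Already a fixed point.
Sat(A[(empty ∧ crit) U empty]) = {t3, t5}
t5 ∈ Sat(A[(empty ∧ crit) U empty]) = {t3, t5}, so the formula holds at t5.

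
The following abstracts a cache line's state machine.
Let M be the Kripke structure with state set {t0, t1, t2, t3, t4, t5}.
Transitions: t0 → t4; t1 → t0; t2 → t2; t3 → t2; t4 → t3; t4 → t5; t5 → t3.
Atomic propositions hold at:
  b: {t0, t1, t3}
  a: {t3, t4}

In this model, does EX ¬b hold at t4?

Yes

Sat(¬b) = {t2, t4, t5}
Sat(EX ¬b) = {s : some successor in {t2, t4, t5}} = {t0, t2, t3, t4}
t4 ∈ Sat(EX ¬b) = {t0, t2, t3, t4}, so the formula holds at t4.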